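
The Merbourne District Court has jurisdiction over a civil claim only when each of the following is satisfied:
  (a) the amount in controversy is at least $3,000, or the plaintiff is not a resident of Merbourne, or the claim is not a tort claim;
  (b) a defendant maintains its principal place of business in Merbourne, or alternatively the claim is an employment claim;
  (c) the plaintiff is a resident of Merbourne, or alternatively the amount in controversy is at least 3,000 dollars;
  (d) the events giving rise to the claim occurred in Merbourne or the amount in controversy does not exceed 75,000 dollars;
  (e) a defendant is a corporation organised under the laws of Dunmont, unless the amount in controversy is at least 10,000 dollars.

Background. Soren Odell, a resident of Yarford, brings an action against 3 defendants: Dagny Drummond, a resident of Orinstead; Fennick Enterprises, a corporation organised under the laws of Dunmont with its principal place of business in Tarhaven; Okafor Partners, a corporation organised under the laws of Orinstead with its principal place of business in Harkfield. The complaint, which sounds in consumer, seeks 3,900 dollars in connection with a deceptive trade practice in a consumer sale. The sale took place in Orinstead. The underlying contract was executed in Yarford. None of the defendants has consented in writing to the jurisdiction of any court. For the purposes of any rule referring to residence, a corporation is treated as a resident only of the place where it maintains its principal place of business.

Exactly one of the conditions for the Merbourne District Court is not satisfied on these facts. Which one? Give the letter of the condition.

The Merbourne District Court:
  (a) The amount in controversy is USD 3,900, which meets the $3,000 floor, so one alternative holds. Satisfied.
  (b) The corporate defendant(s) have their principal place of business in Harkfield, Tarhaven, not Merbourne; the claim is a consumer claim, not an employment claim — every alternative fails. Condition not met.
  (c) The amount in controversy is 3,900 dollars, which meets the 3,000 dollars floor, so this disjunct is met. Satisfied.
  (d) The amount in controversy is 3,900 dollars, within the USD 75,000 ceiling, which satisfies one of the alternatives. Condition met.
  (e) Fennick Enterprises is organised under the laws of Dunmont. Condition met.
Only condition (b) fails.

(b)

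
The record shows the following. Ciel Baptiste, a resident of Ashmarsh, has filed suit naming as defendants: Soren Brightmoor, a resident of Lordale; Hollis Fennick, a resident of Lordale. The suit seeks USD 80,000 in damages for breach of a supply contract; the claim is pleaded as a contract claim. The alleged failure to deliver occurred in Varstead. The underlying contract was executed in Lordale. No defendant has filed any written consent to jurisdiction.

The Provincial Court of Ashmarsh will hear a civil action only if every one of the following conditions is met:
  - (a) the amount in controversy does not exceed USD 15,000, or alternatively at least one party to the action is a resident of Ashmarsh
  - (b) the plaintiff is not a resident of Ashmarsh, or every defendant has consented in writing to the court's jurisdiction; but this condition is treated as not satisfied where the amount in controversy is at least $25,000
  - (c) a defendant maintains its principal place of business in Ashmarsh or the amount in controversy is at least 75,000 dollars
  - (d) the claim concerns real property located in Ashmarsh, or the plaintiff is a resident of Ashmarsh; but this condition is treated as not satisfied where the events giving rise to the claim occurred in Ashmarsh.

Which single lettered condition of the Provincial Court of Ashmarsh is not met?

The Provincial Court of Ashmarsh:
  (a) Ciel Baptiste resides in Ashmarsh — that alternative is enough. Satisfied.
  (b) The plaintiff resides in Ashmarsh; no such written consent has been filed — every alternative fails. Not satisfied.
  (c) The amount in controversy is 80,000 dollars, which meets the 75,000 dollars floor — that alternative is enough. Met.
  (d) The plaintiff resides in Ashmarsh, so this disjunct is met. The exception is not triggered, since the operative events occurred in Varstead, not Ashmarsh. Satisfied.
Only condition (b) fails.

(b)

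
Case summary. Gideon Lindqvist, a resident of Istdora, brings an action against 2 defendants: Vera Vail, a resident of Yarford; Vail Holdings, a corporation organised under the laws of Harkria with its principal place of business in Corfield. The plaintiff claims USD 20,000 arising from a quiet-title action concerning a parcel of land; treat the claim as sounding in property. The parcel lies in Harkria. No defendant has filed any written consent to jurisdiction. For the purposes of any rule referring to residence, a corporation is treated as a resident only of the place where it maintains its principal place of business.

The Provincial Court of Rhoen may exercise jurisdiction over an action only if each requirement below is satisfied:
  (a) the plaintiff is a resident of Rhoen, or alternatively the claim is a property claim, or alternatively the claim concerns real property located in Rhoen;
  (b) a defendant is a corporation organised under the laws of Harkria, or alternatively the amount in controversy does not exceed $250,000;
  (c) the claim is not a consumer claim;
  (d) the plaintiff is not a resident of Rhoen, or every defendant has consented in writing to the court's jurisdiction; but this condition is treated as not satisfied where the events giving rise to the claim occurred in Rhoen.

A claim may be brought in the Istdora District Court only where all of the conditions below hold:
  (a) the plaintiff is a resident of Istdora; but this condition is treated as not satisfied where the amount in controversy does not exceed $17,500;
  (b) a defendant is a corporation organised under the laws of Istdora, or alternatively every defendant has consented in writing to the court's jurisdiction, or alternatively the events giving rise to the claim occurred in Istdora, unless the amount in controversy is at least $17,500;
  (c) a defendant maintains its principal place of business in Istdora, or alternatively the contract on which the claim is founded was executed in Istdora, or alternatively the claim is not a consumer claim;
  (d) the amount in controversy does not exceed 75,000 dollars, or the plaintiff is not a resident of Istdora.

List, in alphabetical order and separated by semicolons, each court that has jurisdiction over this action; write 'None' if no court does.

The Provincial Court of Rhoen:
  (a) The claim is a property claim, so this disjunct is met. Met.
  (b) Vail Holdings is organised under the laws of Harkria, so this disjunct is met. Satisfied.
  (c) The claim is a property claim, not a consumer claim. Met.
  (d) The plaintiff resides in Istdora, which is not Rhoen — that alternative is enough. The exception is not triggered, since the operative events occurred in Harkria, not Rhoen. Met.
  → All conditions met; jurisdiction exists.
The Istdora District Court:
  (a) The plaintiff resides in Istdora. And the carve-out is inapplicable — the amount in controversy is USD 20,000, above the $17,500 ceiling. Satisfied.
  (b) The corporate defendant(s) are organised in Harkria, not Istdora; no such written consent has been filed; the operative events occurred in Harkria, not Istdora — no alternative holds. But the amount in controversy is 20,000 dollars, which meets the $17,500 floor, and the 'unless' clause therefore excuses the requirement. Met.
  (c) The claim is a property claim, not a consumer claim, which satisfies one of the alternatives. Met.
  (d) The amount in controversy is $20,000, within the USD 75,000 ceiling, so this disjunct is met. Met.
  → Jurisdiction lies.

the Istdora District Court; the Provincial Court of Rhoen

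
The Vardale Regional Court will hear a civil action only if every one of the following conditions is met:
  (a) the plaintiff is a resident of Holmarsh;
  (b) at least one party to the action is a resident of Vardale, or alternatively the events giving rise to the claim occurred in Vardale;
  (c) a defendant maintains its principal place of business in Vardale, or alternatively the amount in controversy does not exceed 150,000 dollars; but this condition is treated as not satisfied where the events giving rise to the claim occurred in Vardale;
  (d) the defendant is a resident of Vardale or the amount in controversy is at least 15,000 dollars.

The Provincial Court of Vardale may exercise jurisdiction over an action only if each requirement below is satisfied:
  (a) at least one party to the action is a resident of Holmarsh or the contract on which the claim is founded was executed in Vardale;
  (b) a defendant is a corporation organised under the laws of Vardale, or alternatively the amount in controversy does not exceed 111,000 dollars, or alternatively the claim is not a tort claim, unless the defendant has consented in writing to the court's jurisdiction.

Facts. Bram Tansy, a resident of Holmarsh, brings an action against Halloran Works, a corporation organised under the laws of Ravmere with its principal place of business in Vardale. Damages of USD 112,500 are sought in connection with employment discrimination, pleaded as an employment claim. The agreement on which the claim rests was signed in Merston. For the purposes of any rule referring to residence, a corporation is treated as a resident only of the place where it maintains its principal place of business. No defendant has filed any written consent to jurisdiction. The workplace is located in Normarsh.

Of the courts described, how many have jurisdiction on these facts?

The Vardale Regional Court:
  (a) The plaintiff resides in Holmarsh. Satisfied.
  (b) Halloran Works resides in Vardale, so this disjunct is met. Satisfied.
  (c) Halloran Works has its principal place of business in Vardale — that alternative is enough. The exception is not triggered, since the operative events occurred in Normarsh, not Vardale. Satisfied.
  (d) The defendant resides in Vardale — that alternative is enough. Met.
  → The court has jurisdiction.
The Provincial Court of Vardale:
  (a) Bram Tansy resides in Holmarsh, so this disjunct is met. Condition met.
  (b) The claim is an employment claim, not a tort claim, which satisfies one of the alternatives. Condition met.
  → Every requirement is satisfied — jurisdiction.
Courts with jurisdiction: the Vardale Regional Court, the Provincial Court of Vardale — 2 in total.

2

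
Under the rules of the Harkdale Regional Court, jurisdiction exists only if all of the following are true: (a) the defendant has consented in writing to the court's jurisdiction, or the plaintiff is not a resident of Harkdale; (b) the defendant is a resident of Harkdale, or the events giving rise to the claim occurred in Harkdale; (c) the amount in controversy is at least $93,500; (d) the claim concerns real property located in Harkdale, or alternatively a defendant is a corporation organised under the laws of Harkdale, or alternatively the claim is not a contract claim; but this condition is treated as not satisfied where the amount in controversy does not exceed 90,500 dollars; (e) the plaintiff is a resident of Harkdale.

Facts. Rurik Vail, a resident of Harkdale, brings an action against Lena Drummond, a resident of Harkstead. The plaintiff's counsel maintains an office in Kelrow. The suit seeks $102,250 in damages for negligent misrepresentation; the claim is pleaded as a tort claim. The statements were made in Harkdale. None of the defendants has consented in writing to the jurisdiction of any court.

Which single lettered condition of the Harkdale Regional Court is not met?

The Harkdale Regional Court:
  (a) No such written consent has been filed; the plaintiff resides in Harkdale — no alternative holds. Not satisfied.
  (b) The operative events occurred in Harkdale — that alternative is enough. Met.
  (c) The amount in controversy is $102,250, which meets the $93,500 floor. Satisfied.
  (d) The claim is a tort claim, not a contract claim — that alternative is enough. The exception is not triggered, since the amount in controversy is 102,250 dollars, above the $90,500 ceiling. Met.
  (e) The plaintiff resides in Harkdale. Satisfied.
Only condition (a) fails.

(a)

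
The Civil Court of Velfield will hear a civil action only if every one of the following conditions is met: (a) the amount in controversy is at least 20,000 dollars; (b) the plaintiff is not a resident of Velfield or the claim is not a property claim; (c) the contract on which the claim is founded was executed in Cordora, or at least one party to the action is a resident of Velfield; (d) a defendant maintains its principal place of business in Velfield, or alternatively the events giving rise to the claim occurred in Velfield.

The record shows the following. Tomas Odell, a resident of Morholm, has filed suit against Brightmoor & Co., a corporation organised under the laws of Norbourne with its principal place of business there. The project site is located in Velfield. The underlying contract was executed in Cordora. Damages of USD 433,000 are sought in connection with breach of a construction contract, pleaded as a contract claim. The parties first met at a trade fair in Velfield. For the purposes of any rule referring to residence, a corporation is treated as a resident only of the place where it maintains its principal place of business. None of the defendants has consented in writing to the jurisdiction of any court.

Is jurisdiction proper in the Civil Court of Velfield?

Yes

The Civil Court of Velfield:
  (a) The amount in controversy is USD 433,000, which meets the 20,000 dollars floor. Condition met.
  (b) The plaintiff resides in Morholm, which is not Velfield, so this disjunct is met. Condition met.
  (c) The contract was executed in Cordora, so this disjunct is met. Satisfied.
  (d) The operative events occurred in Velfield — that alternative is enough. Condition met.
  → Jurisdiction lies.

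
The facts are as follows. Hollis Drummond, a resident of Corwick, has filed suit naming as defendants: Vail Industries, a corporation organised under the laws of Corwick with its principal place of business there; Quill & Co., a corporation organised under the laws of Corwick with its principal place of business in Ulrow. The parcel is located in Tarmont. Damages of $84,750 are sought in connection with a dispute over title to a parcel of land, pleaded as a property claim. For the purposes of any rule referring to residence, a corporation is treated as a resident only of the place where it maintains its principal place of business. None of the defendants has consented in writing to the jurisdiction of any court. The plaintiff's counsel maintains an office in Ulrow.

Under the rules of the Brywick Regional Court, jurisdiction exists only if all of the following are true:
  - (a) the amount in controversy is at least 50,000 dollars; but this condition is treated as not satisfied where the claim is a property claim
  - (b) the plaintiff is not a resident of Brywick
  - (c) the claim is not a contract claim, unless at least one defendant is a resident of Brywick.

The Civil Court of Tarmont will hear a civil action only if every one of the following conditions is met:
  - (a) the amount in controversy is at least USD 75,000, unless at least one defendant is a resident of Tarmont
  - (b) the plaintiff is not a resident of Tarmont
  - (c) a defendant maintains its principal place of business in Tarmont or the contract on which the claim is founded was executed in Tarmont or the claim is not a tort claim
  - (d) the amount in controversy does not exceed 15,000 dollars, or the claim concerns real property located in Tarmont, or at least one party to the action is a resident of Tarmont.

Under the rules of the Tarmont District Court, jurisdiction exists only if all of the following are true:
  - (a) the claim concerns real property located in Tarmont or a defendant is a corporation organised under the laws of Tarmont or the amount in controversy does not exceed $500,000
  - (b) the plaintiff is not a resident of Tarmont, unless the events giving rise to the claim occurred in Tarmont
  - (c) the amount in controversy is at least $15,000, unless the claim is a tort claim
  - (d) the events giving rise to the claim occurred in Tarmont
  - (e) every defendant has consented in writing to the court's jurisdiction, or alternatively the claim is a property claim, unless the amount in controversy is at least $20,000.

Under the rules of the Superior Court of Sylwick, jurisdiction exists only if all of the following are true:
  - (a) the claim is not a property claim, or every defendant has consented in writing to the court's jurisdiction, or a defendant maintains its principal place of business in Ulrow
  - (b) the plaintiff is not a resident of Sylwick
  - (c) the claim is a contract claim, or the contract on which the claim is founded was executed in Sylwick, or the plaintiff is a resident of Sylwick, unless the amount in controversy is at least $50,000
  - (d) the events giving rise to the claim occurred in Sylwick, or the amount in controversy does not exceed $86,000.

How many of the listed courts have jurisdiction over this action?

The Brywick Regional Court:
  (a) The amount in controversy is USD 84,750, which meets the $50,000 floor. But the carve-out bites: the claim is a property claim. Not satisfied.
  (b) The plaintiff resides in Corwick, which is not Brywick. Condition met.
  (c) The claim is a property claim, not a contract claim. Condition met.
  → The court lacks jurisdiction.
The Civil Court of Tarmont:
  (a) The amount in controversy is $84,750, which meets the USD 75,000 floor. Met.
  (b) The plaintiff resides in Corwick, which is not Tarmont. Satisfied.
  (c) The claim is a property claim, not a tort claim, so one alternative holds. Satisfied.
  (d) The property lies in Tarmont, so this disjunct is met. Condition met.
  → Every requirement is satisfied — jurisdiction.
The Tarmont District Court:
  (a) The property lies in Tarmont, which satisfies one of the alternatives. Met.
  (b) The plaintiff resides in Corwick, which is not Tarmont. Met.
  (c) The amount in controversy is USD 84,750, which meets the $15,000 floor. Condition met.
  (d) The operative events occurred in Tarmont. Satisfied.
  (e) The claim is a property claim — that alternative is enough. Met.
  → The court has jurisdiction.
The Superior Court of Sylwick:
  (a) Quill & Co. has its principal place of business in Ulrow, so this disjunct is met. Satisfied.
  (b) The plaintiff resides in Corwick, which is not Sylwick. Satisfied.
  (c) The claim is a property claim, not a contract claim; no contract (and hence no place of execution) is alleged; the plaintiff resides in Corwick, not Sylwick — every alternative fails. The proviso rescues it, though: the amount in controversy is USD 84,750, which meets the 50,000 dollars floor. Condition met.
  (d) The amount in controversy is $84,750, within the 86,000 dollars ceiling — that alternative is enough. Met.
  → Jurisdiction lies.
Courts with jurisdiction: the Civil Court of Tarmont, the Tarmont District Court, the Superior Court of Sylwick — 3 in total.

3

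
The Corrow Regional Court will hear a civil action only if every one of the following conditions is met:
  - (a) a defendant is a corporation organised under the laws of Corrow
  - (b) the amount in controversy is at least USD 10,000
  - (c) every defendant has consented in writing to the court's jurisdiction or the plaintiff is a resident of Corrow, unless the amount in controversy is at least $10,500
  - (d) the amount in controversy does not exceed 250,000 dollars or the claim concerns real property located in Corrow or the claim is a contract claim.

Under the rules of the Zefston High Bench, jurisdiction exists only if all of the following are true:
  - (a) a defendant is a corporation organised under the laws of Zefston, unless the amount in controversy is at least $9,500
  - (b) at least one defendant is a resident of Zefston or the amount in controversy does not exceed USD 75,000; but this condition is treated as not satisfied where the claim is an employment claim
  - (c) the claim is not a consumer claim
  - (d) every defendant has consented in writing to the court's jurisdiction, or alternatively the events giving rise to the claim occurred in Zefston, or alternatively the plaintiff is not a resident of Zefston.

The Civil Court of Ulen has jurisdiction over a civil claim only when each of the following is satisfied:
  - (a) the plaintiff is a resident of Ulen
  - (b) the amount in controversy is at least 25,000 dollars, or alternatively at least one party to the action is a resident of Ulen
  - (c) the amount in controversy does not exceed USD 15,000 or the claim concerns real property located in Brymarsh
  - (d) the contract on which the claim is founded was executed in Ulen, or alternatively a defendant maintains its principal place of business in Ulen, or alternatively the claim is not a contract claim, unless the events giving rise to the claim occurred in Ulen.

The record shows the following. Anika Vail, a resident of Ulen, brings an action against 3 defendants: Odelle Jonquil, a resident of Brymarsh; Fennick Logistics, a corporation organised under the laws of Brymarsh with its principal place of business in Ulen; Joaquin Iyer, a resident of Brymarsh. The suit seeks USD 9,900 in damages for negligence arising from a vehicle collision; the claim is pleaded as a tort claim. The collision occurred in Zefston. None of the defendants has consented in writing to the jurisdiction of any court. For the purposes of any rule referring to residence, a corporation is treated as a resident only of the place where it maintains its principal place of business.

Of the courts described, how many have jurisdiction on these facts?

2

The Corrow Regional Court:
  (a) The corporate defendant(s) are organised in Brymarsh, not Corrow. Not met.
  (b) The amount in controversy is USD 9,900, below the 10,000 dollars floor. Condition not met.
  (c) No such written consent has been filed; the plaintiff resides in Ulen, not Corrow — none of the alternatives is met. The proviso offers no rescue either, since the amount in controversy is USD 9,900, below the $10,500 floor. Fails.
  (d) The amount in controversy is 9,900 dollars, within the 250,000 dollars ceiling, so one alternative holds. Satisfied.
  → At least one condition fails; no jurisdiction.
The Zefston High Bench:
  (a) The corporate defendant(s) are organised in Brymarsh, not Zefston. However, the amount in controversy is USD 9,900, which meets the $9,500 floor, so the 'unless' proviso supplies this condition. Condition met.
  (b) The amount in controversy is $9,900, within the 75,000 dollars ceiling, which satisfies one of the alternatives. And the carve-out is inapplicable — the claim is a tort claim, not an employment claim. Satisfied.
  (c) The claim is a tort claim, not a consumer claim. Satisfied.
  (d) The operative events occurred in Zefston, so this disjunct is met. Met.
  → All conditions met; jurisdiction exists.
The Civil Court of Ulen:
  (a) The plaintiff resides in Ulen. Condition met.
  (b) Anika Vail resides in Ulen — that alternative is enough. Condition met.
  (c) The amount in controversy is USD 9,900, within the $15,000 ceiling, so this disjunct is met. Condition met.
  (d) Fennick Logistics has its principal place of business in Ulen — that alternative is enough. Met.
  → All conditions met; jurisdiction exists.
Courts with jurisdiction: the Zefston High Bench, the Civil Court of Ulen — 2 in total.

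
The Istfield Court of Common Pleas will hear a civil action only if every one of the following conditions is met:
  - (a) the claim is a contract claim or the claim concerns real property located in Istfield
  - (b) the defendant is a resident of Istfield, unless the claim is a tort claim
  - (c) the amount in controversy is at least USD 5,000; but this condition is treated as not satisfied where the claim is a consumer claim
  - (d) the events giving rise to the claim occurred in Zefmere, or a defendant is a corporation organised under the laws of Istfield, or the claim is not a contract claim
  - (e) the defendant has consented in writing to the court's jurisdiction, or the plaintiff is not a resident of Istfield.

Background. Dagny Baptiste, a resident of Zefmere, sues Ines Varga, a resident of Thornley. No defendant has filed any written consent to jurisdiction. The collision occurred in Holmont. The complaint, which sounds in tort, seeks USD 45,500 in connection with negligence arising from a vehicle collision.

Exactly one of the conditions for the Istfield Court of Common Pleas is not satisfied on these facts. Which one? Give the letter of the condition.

(a)

The Istfield Court of Common Pleas:
  (a) The claim is a tort claim, not a contract claim; the claim does not concern real property — none of the alternatives is met. Not met.
  (b) The defendant resides in Thornley, not Istfield. However, the claim is a tort claim, so the 'unless' proviso supplies this condition. Satisfied.
  (c) The amount in controversy is 45,500 dollars, which meets the 5,000 dollars floor. And the carve-out is inapplicable — the claim is a tort claim, not a consumer claim. Met.
  (d) The claim is a tort claim, not a contract claim, so one alternative holds. Met.
  (e) The plaintiff resides in Zefmere, which is not Istfield — that alternative is enough. Condition met.
Only condition (a) fails.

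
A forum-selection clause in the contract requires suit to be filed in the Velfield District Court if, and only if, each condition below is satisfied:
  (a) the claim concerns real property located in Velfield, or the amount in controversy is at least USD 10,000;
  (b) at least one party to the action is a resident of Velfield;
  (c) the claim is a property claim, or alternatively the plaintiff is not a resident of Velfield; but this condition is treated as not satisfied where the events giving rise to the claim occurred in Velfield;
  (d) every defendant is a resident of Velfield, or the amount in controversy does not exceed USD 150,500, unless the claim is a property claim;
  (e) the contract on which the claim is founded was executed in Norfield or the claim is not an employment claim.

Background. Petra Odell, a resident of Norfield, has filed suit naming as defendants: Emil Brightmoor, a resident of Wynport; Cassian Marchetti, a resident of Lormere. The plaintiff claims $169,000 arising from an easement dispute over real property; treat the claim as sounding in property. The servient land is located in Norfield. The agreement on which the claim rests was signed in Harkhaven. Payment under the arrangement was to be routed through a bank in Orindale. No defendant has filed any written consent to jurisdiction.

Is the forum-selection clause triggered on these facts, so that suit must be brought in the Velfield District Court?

No

The Velfield District Court:
  (a) The amount in controversy is $169,000, which meets the USD 10,000 floor, which satisfies one of the alternatives. Condition met.
  (b) No party resides in Velfield. Not satisfied.
  (c) The claim is a property claim, so this disjunct is met. The carve-out does not apply: the operative events occurred in Norfield, not Velfield. Met.
  (d) The defendants reside as follows — Emil Brightmoor in Wynport, Cassian Marchetti in Lormere — not all in Velfield; the amount in controversy is $169,000, above the 150,500 dollars ceiling — none of the alternatives is met. But the claim is a property claim, and the 'unless' clause therefore excuses the requirement. Satisfied.
  (e) The claim is a property claim, not an employment claim, so one alternative holds. Satisfied.
  → The clause does not apply.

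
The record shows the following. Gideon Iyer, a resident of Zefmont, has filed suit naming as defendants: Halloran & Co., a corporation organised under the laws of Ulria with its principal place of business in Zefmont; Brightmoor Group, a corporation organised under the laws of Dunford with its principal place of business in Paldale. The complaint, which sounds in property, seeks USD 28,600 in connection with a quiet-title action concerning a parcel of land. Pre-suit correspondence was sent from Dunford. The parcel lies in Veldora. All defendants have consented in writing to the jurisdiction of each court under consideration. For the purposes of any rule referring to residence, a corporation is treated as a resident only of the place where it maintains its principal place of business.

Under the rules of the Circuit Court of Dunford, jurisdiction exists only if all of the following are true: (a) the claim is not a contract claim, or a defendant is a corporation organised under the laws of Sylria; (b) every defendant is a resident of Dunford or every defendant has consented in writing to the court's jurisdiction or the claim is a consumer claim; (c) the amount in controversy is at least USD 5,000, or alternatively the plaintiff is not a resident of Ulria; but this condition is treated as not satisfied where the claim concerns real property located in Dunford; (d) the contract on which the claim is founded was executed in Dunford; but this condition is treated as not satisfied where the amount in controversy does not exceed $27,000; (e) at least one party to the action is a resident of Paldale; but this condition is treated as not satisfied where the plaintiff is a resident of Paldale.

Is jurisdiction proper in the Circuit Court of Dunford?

No

The Circuit Court of Dunford:
  (a) The claim is a property claim, not a contract claim, so one alternative holds. Satisfied.
  (b) Every defendant has filed written consent, so this disjunct is met. Met.
  (c) The amount in controversy is $28,600, which meets the $5,000 floor, so this disjunct is met. The exception is not triggered, since the property lies in Veldora, not Dunford. Met.
  (d) No contract (and hence no place of execution) is alleged. Fails.
  (e) Brightmoor Group resides in Paldale. The carve-out does not apply: the plaintiff resides in Zefmont, not Paldale. Condition met.
  → At least one condition fails; no jurisdiction.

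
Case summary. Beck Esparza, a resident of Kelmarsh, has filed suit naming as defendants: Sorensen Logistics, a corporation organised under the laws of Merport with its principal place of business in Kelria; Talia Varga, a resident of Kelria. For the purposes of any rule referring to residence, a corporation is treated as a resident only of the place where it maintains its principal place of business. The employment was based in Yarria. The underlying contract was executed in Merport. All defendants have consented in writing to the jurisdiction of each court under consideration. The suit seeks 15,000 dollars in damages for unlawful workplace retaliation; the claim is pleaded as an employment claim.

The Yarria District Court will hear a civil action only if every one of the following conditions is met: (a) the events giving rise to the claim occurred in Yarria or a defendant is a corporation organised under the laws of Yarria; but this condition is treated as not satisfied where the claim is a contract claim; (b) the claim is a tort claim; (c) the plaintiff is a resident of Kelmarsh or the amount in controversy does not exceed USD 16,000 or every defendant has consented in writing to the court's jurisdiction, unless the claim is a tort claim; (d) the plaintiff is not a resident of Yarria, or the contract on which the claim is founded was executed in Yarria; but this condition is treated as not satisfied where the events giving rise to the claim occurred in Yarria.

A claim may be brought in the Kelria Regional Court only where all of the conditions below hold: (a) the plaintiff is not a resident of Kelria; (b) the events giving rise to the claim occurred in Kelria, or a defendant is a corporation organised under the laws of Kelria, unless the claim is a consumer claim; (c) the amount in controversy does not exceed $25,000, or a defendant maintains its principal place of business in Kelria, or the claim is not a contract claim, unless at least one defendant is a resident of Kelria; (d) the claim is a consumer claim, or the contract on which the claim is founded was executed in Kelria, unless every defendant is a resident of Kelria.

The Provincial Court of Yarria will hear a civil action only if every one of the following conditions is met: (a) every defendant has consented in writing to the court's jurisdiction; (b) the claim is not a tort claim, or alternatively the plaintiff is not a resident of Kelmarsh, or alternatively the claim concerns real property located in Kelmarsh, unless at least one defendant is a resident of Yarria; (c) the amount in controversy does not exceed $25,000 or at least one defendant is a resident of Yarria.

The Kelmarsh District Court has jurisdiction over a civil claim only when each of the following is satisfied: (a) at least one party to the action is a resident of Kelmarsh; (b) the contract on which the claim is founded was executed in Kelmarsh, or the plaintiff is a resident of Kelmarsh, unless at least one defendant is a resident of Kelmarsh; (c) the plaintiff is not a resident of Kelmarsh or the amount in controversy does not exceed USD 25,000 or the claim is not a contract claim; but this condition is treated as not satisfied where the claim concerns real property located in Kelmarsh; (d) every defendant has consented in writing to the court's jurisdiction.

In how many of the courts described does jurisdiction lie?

2

The Yarria District Court:
  (a) The operative events occurred in Yarria, so this disjunct is met. The exception is not triggered, since the claim is an employment claim, not a contract claim. Met.
  (b) The claim is an employment claim, not a tort claim. Not met.
  (c) The plaintiff resides in Kelmarsh, so one alternative holds. Condition met.
  (d) The plaintiff resides in Kelmarsh, which is not Yarria, so one alternative holds. But the carve-out bites: the operative events occurred in Yarria. Condition not met.
  → Not every requirement is met — no jurisdiction.
The Kelria Regional Court:
  (a) The plaintiff resides in Kelmarsh, which is not Kelria. Satisfied.
  (b) The operative events occurred in Yarria, not Kelria; the corporate defendant(s) are organised in Merport, not Kelria — none of the alternatives is met. Nor does the 'unless' clause help: the claim is an employment claim, not a consumer claim. Not satisfied.
  (c) The amount in controversy is $15,000, within the $25,000 ceiling — that alternative is enough. Met.
  (d) The claim is an employment claim, not a consumer claim; the contract was executed in Merport, not Kelria — every alternative fails. The proviso rescues it, though: the defendants reside as follows — Sorensen Logistics in Kelria, Talia Varga in Kelria — all in Kelria. Met.
  → No jurisdiction.
The Provincial Court of Yarria:
  (a) Every defendant has filed written consent. Satisfied.
  (b) The claim is an employment claim, not a tort claim, which satisfies one of the alternatives. Satisfied.
  (c) The amount in controversy is $15,000, within the $25,000 ceiling, which satisfies one of the alternatives. Met.
  → The court has jurisdiction.
The Kelmarsh District Court:
  (a) Beck Esparza resides in Kelmarsh. Met.
  (b) The plaintiff resides in Kelmarsh, so one alternative holds. Satisfied.
  (c) The amount in controversy is USD 15,000, within the $25,000 ceiling, so one alternative holds. And the carve-out is inapplicable — the claim does not concern real property. Condition met.
  (d) Every defendant has filed written consent. Condition met.
  → The court has jurisdiction.
Courts with jurisdiction: the Provincial Court of Yarria, the Kelmarsh District Court — 2 in total.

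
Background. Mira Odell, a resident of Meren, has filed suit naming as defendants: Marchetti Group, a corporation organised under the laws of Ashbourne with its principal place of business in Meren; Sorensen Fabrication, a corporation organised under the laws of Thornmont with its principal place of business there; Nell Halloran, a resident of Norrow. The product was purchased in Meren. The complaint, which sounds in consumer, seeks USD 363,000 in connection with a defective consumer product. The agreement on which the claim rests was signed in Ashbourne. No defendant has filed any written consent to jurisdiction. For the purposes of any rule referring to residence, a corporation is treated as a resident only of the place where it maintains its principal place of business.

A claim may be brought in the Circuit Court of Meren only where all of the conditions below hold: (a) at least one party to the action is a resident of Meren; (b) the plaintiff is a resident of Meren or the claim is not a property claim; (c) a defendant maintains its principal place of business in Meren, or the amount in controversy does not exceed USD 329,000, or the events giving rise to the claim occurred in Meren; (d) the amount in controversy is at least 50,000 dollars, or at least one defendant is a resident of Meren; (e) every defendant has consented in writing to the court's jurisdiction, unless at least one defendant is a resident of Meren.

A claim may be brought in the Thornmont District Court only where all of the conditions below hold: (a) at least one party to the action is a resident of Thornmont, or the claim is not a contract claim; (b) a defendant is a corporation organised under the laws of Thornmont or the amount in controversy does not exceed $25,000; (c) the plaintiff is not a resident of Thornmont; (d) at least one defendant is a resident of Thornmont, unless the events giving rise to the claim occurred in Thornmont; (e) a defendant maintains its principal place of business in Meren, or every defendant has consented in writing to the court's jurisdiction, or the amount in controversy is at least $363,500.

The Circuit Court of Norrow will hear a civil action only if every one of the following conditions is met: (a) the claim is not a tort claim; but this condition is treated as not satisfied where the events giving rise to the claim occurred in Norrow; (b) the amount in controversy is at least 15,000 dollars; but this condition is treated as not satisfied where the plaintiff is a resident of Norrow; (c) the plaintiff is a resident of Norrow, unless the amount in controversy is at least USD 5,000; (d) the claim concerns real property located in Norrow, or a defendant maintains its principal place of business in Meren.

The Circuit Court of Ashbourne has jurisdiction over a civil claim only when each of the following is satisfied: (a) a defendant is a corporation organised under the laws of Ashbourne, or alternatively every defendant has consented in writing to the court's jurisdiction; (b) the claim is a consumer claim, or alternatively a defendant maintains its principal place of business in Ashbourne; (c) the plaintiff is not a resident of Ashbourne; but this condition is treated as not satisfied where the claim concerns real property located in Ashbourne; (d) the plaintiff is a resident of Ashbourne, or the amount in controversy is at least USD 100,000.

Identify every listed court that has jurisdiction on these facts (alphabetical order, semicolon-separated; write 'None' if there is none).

The Circuit Court of Meren:
  (a) Mira Odell resides in Meren. Met.
  (b) The plaintiff resides in Meren, so this disjunct is met. Condition met.
  (c) Marchetti Group has its principal place of business in Meren, which satisfies one of the alternatives. Satisfied.
  (d) The amount in controversy is 363,000 dollars, which meets the 50,000 dollars floor, which satisfies one of the alternatives. Met.
  (e) No such written consent has been filed. However, Marchetti Group resides in Meren, so the 'unless' proviso supplies this condition. Satisfied.
  → Jurisdiction lies.
The Thornmont District Court:
  (a) Sorensen Fabrication resides in Thornmont, so this disjunct is met. Condition met.
  (b) Sorensen Fabrication is organised under the laws of Thornmont, so this disjunct is met. Condition met.
  (c) The plaintiff resides in Meren, which is not Thornmont. Met.
  (d) Sorensen Fabrication resides in Thornmont. Met.
  (e) Marchetti Group has its principal place of business in Meren, so one alternative holds. Condition met.
  → Jurisdiction lies.
The Circuit Court of Norrow:
  (a) The claim is a consumer claim, not a tort claim. And the carve-out is inapplicable — the operative events occurred in Meren, not Norrow. Condition met.
  (b) The amount in controversy is 363,000 dollars, which meets the $15,000 floor. The carve-out does not apply: the plaintiff resides in Meren, not Norrow. Met.
  (c) The plaintiff resides in Meren, not Norrow. However, the amount in controversy is USD 363,000, which meets the $5,000 floor, so the 'unless' proviso supplies this condition. Condition met.
  (d) Marchetti Group has its principal place of business in Meren, so this disjunct is met. Satisfied.
  → Jurisdiction lies.
The Circuit Court of Ashbourne:
  (a) Marchetti Group is organised under the laws of Ashbourne — that alternative is enough. Condition met.
  (b) The claim is a consumer claim, which satisfies one of the alternatives. Condition met.
  (c) The plaintiff resides in Meren, which is not Ashbourne. The carve-out does not apply: the claim does not concern real property. Met.
  (d) The amount in controversy is USD 363,000, which meets the USD 100,000 floor, which satisfies one of the alternatives. Met.
  → Every requirement is satisfied — jurisdiction.

the Circuit Court of Ashbourne; the Circuit Court of Meren; the Circuit Court of Norrow; the Thornmont District Court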